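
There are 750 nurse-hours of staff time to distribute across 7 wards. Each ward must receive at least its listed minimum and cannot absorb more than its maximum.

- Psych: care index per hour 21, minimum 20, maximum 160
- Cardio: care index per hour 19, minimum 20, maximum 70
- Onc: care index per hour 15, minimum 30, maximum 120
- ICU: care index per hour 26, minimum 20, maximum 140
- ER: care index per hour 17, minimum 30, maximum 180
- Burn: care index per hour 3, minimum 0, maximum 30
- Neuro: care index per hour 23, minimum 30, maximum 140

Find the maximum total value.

Meeting every minimum uses 20+20+30+20+30+0+30 = 150 nurse-hours, leaving 600.
Highest care index per hour first: ICU 26 > Neuro 23 > Psych 21 > Cardio 19 > ER 17 > Onc 15 > Burn 3.
Give ICU 120 more to hit its cap of 140 — 480 left.
Neuro takes 110 more to reach its cap of 140 — 370 left.
Psych: +140 to 160 (cap) — 230 left.
Cardio takes 50 more to reach its cap of 70 — 180 left.
ER: +150 to 180 (cap) — 30 left.
Onc: +30 (room for 90) → 60. Pool exhausted.
Total = 21×160 + 19×70 + 15×60 + 26×140 + 17×180 + 23×140 = 15510.

15510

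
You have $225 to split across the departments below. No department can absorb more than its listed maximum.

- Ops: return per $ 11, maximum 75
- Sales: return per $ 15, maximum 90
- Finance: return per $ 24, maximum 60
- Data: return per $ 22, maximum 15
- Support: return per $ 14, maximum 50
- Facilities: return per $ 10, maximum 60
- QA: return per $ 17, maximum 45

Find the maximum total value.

4095

Order the departments by return per $: Finance 24 > Data 22 > QA 17 > Sales 15 > Support 14 > Ops 11 > Facilities 10.
Give Finance 60 to hit its cap of 60 → 165 left.
Give Data 15 to hit its cap of 15 → 150 left.
QA takes 45 to reach its cap of 45 → 105 left.
Sales takes 90 to reach its cap of 90 → 15 left.
Support has room for 50 but only 15 remain, so it gets 15.
Total = 15×90 + 24×60 + 22×15 + 14×15 + 17×45 = 4095.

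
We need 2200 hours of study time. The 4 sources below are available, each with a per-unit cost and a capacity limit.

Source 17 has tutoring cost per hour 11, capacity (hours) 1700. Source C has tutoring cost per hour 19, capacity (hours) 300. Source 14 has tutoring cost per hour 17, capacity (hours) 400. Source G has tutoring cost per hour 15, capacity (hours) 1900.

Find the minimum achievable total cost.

Fill from the cheapest source first.
Source 17 at 11: take all 1700 hours ; 500 still needed.
Take 500 from Source G at 15 to finish.
Source 14, Source C: unused.
Cost = 1700×11 + 500×15 = 26200.

26200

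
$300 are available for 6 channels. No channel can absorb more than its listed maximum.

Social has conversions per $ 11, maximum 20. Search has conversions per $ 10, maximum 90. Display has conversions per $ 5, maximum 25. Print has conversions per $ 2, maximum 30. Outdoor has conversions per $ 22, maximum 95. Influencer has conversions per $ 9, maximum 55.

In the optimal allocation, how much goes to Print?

15

Rank by conversions per $: Outdoor 22 > Social 11 > Search 10 > Influencer 9 > Display 5 > Print 2.
Outdoor takes 95 to reach its cap of 95 — 205 left.
Give Social 20 to hit its cap of 20 — 185 left.
Search takes 90 to reach its cap of 90 — 95 left.
Give Influencer 55 to hit its cap of 55 — 40 left.
Display: +25 to 25 (cap) — 15 left.
Print: +15 (room for 30) → 15. Pool exhausted.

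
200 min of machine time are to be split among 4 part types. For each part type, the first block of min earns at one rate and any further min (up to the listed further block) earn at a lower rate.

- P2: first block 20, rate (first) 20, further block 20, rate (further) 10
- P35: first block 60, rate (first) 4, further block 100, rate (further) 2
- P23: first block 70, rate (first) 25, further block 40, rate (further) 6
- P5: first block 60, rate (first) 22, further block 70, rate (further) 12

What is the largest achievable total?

Treat each block as its own option and order by rate: P23/tier1 25 > P5/tier1 22 > P2/tier1 20 > P5/tier2 12 > P2/tier2 10 > P23/tier2 6 > P35/tier1 4 > P35/tier2 2.
Fill P23 tier1 block (70 at 25) — 130 left.
P5/tier1 (22): +60 — 70 left.
P2 tier1 at 20: fill all 20 — 50 left.
50 remain; put them into P5 tier2 at 12.
Total = 25×70 + 22×60 + 20×20 + 12×50 = 4070.

4070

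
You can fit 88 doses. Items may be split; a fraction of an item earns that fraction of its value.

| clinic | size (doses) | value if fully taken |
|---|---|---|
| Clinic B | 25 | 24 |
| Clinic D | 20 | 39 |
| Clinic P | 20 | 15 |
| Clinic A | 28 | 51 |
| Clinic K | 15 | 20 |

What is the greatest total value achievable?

134

Rank by value-to-size ratio: Clinic D 39/20≈1.95, Clinic A 51/28≈1.82, Clinic K 20/15≈1.33, Clinic B 24/25≈0.96, Clinic P 15/20≈0.75.
All 20 doses of Clinic D fit (value 39) → 68 remain.
All 28 doses of Clinic A fit (value 51) → 40 remain.
Take all of Clinic K (15 doses, value 20) → 25 doses left.
All 25 doses of Clinic B fit (value 24) → 0 remain.
Total value = 134.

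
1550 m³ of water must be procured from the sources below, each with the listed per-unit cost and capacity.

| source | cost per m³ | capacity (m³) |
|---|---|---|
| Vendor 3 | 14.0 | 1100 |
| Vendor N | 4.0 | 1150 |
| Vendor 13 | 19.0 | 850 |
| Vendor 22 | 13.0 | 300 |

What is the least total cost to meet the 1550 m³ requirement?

Use sources in increasing cost order.
Vendor N at 4.0: take all 1150 m³ → 400 still needed.
Vendor 22 at 13.0: take all 300 m³ → 100 still needed.
Vendor 3 (14.0): take the remaining 100 → done.
Vendor 13: unused.
Cost = 1150×4.0 + 300×13.0 + 100×14.0 = 9900.

9900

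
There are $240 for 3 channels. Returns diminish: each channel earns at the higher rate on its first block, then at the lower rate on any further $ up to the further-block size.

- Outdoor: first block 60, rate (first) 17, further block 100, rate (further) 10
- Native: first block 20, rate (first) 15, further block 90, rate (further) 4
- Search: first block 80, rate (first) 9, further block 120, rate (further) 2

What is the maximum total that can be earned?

2860

Treat each block as its own option and order by rate: Outdoor/first 17 > Native/first 15 > Outdoor/second 10 > Search/first 9 > Native/second 4 > Search/second 2.
Fill Outdoor first block (60 at 17) → 180 left.
Native first at 15: fill all 20 → 160 left.
Fill Outdoor second block (100 at 10) → 60 left.
Search/first: +60 of 80 at 9; pool empty.
Total = 17×60 + 15×20 + 10×100 + 9×60 = 2860.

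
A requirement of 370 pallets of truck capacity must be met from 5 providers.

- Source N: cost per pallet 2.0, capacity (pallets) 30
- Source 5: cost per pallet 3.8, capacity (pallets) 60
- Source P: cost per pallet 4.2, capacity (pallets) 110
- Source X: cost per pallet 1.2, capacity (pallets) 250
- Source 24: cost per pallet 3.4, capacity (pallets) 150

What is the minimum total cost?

Use providers in increasing cost order.
Source X (1.2): use full 250 ; 120 pallets to go.
Take 30 from Source N at 2.0 ; need 90 more.
Source 24 (3.4): take the remaining 90 ; done.
Source 5, Source P: unused.
Cost = 250×1.2 + 30×2.0 + 90×3.4 = 666.

666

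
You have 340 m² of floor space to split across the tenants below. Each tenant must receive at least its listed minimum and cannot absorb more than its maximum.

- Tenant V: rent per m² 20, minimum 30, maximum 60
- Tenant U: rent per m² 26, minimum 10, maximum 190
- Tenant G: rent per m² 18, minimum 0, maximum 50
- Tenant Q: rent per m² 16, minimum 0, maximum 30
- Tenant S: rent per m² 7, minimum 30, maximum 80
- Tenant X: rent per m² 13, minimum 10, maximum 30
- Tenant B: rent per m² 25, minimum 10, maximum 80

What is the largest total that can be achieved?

Meeting every minimum uses 30+10+0+0+30+10+10 = 90 m², leaving 250.
Order the tenants by rent per m²: Tenant U 26 > Tenant B 25 > Tenant V 20 > Tenant G 18 > Tenant Q 16 > Tenant X 13 > Tenant S 7.
Tenant U takes 180 more to reach its cap of 190 — 70 left.
Tenant B: +70 to 80 (cap) — 0 left.
Total = 20×30 + 26×190 + 7×30 + 13×10 + 25×80 = 7880.

7880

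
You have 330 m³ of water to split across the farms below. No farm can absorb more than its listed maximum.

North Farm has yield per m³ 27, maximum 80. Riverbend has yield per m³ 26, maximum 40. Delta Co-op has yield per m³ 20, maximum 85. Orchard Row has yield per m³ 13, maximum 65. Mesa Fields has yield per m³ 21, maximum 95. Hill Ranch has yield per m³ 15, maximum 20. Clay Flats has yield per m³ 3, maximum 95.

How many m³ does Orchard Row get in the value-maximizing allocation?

Rank by yield per m³: North Farm 27 > Riverbend 26 > Mesa Fields 21 > Delta Co-op 20 > Hill Ranch 15 > Orchard Row 13 > Clay Flats 3.
North Farm takes 80 to reach its cap of 80 → 250 left.
Give Riverbend 40 to hit its cap of 40 → 210 left.
Mesa Fields takes 95 to reach its cap of 95 → 115 left.
Give Delta Co-op 85 to hit its cap of 85 → 30 left.
Hill Ranch takes 20 to reach its cap of 20 → 10 left.
Orchard Row has room for 65 but only 10 remain, so it gets 10.

10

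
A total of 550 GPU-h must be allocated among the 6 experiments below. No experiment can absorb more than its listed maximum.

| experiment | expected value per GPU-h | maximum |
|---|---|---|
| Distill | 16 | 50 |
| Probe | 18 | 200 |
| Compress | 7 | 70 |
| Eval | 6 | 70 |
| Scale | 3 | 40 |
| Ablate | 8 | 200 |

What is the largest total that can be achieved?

Order the experiments by expected value per GPU-h: Probe 18 > Distill 16 > Ablate 8 > Compress 7 > Eval 6 > Scale 3.
Probe: +200 to 200 (cap) ; 350 left.
Distill: +50 to 50 (cap) ; 300 left.
Give Ablate 200 to hit its cap of 200 ; 100 left.
Give Compress 70 to hit its cap of 70 ; 30 left.
Eval: +30 (room for 70) → 30. Pool exhausted.
Total = 16×50 + 18×200 + 7×70 + 6×30 + 8×200 = 6670.

6670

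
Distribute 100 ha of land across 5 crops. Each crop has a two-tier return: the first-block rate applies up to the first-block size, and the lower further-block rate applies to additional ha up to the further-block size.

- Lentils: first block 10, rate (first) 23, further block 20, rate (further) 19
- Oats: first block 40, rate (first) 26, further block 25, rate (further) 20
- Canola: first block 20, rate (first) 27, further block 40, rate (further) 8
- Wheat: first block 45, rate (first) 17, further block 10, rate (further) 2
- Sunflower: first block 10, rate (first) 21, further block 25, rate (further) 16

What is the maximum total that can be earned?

Treat each block as its own option and order by rate: Canola/T1 27 > Oats/T1 26 > Lentils/T1 23 > Sunflower/T1 21 > Oats/T2 20 > Lentils/T2 19 > Wheat/T1 17 > Sunflower/T2 16 > Canola/T2 8 > Wheat/T2 2.
Fill Canola T1 block (20 at 27) — 80 left.
Oats T1 at 26: fill all 40 — 40 left.
Lentils/T1 (23): +10 — 30 left.
Sunflower T1 at 21: fill all 10 — 20 left.
20 remain; put them into Oats T2 at 20.
Total = 27×20 + 26×40 + 23×10 + 21×10 + 20×20 = 2420.

2420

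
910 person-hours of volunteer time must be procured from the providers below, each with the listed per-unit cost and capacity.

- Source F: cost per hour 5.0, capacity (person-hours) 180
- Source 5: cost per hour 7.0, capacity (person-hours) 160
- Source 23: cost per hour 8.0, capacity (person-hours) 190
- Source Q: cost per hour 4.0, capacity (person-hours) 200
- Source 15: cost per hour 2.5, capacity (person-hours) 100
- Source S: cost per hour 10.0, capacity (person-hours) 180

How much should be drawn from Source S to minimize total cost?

80

Cheapest first:
Take 100 from Source 15 at 2.5 → need 810 more.
Source Q (4.0): use full 200 → 610 person-hours to go.
Source F (5.0): use full 180 → 430 person-hours to go.
Source 5 (7.0): use full 160 → 270 person-hours to go.
Take 190 from Source 23 at 8.0 → need 80 more.
Take 80 from Source S at 10.0 to finish.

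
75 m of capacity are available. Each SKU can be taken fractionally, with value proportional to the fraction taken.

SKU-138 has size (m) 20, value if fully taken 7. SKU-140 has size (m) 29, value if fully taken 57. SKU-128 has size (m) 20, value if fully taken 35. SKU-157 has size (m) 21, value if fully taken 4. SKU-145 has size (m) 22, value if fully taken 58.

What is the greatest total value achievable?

Sort by value density: SKU-145 58/22≈2.64, SKU-140 57/29≈1.97, SKU-128 35/20≈1.75, SKU-138 7/20≈0.35, SKU-157 4/21≈0.19.
Take all of SKU-145 (22 m, value 58) — 53 m left.
All 29 m of SKU-140 fit (value 57) — 24 remain.
All 20 m of SKU-128 fit (value 35) — 4 remain.
4 m left: a 4/20 share of SKU-138 gives 7×4/20 = 1.4.
Total value = 151.4.

151.4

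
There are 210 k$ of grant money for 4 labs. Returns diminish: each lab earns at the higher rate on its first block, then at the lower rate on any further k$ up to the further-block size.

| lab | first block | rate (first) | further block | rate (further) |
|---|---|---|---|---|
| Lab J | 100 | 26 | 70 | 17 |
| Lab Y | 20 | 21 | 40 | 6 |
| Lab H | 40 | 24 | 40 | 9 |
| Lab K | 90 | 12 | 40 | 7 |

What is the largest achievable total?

Rank every tier by rate: Lab J/first 26 > Lab H/first 24 > Lab Y/first 21 > Lab J/second 17 > Lab K/first 12 > Lab H/second 9 > Lab K/second 7 > Lab Y/second 6.
Fill Lab J first block (100 at 26) → 110 left.
Lab H first at 24: fill all 40 → 70 left.
Fill Lab Y first block (20 at 21) → 50 left.
Lab J/second: +50 of 70 at 17; pool empty.
Total = 26×100 + 24×40 + 21×20 + 17×50 = 4830.

4830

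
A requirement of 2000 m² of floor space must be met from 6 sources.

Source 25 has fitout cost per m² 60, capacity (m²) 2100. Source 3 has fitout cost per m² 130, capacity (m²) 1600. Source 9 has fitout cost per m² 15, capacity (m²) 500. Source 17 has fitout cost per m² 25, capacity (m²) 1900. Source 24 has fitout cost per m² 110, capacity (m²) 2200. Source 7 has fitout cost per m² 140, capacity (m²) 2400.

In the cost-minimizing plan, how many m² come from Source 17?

Fill from the cheapest source first.
Take 500 from Source 9 at 15 — need 1500 more.
Source 17 at 25: take 1500 of its 1900 — requirement met.
Source 25, Source 24, Source 3, Source 7: unused.

1500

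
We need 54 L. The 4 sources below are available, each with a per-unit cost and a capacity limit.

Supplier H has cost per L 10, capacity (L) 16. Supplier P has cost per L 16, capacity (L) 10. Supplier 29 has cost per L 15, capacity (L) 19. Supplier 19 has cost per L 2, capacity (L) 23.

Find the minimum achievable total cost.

431

Fill from the cheapest source first.
Take 23 from Supplier 19 at 2 — need 31 more.
Supplier H at 10: take all 16 L — 15 still needed.
Supplier 29 (15): take the remaining 15 — done.
Supplier P: unused.
Cost = 23×2 + 16×10 + 15×15 = 431.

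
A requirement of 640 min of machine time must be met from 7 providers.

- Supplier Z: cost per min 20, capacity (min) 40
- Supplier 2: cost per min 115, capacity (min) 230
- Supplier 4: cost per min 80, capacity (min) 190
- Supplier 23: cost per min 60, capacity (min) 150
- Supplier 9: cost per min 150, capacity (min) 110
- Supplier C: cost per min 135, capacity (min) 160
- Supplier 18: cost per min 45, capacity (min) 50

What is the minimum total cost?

Fill from the cheapest provider first.
Take 40 from Supplier Z at 20 — need 600 more.
Supplier 18 (45): use full 50 — 550 min to go.
Supplier 23 (60): use full 150 — 400 min to go.
Take 190 from Supplier 4 at 80 — need 210 more.
Supplier 2 at 115: take 210 of its 230 — requirement met.
Supplier C, Supplier 9: unused.
Cost = 40×20 + 50×45 + 150×60 + 190×80 + 210×115 = 51400.

51400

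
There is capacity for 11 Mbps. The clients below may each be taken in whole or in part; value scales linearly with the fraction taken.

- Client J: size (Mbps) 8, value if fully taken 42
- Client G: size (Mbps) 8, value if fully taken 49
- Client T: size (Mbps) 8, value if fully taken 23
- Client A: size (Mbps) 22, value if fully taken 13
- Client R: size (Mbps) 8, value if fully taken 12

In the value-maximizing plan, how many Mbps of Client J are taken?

Rank by value-to-size ratio: Client G 49/8≈6.12, Client J 42/8≈5.25, Client T 23/8≈2.88, Client R 12/8≈1.5, Client A 13/22≈0.591.
All 8 Mbps of Client G fit (value 49) → 3 remain.
3 Mbps left: a 3/8 share of Client J gives 42×3/8 = 15.75.

3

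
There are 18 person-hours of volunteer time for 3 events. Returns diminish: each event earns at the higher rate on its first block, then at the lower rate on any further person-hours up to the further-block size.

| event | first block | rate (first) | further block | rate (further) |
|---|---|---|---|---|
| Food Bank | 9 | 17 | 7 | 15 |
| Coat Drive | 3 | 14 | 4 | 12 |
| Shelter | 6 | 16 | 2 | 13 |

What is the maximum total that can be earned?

Rank every tier by rate: Food Bank/tier1 17 > Shelter/tier1 16 > Food Bank/tier2 15 > Coat Drive/tier1 14 > Shelter/tier2 13 > Coat Drive/tier2 12.
Food Bank/tier1 (17): +9 → 9 left.
Fill Shelter tier1 block (6 at 16) → 3 left.
Food Bank/tier2: +3 of 7 at 15; pool empty.
Total = 17×9 + 16×6 + 15×3 = 294.

294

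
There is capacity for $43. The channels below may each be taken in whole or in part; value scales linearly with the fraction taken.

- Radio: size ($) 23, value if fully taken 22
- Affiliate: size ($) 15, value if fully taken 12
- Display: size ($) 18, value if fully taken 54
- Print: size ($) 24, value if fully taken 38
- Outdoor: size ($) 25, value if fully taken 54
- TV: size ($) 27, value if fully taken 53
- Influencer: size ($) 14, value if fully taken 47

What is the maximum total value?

124.76

Sort by value density: Influencer 47/14≈3.36, Display 54/18≈3, Outdoor 54/25≈2.16, TV 53/27≈1.96, Print 38/24≈1.58, Radio 22/23≈0.957, Affiliate 12/15≈0.8.
All 14 $ of Influencer fit (value 47) ; 29 remain.
All 18 $ of Display fit (value 54) ; 11 remain.
Fill the last 11 $ with part of Outdoor: 11/25 of it earns 23.76.
Total value = 124.76.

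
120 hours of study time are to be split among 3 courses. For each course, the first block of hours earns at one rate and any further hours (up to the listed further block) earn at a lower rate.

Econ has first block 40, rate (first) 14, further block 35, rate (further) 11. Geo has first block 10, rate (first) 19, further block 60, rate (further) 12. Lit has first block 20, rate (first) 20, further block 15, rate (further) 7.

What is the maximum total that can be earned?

1750

Order all 6 blocks by rate: Lit/first 20 > Geo/first 19 > Econ/first 14 > Geo/second 12 > Econ/second 11 > Lit/second 7.
Lit first at 20: fill all 20 ; 100 left.
Geo/first (19): +10 ; 90 left.
Fill Econ first block (40 at 14) ; 50 left.
Geo second at 12: only 50 left, fill 50.
Total = 20×20 + 19×10 + 14×40 + 12×50 = 1750.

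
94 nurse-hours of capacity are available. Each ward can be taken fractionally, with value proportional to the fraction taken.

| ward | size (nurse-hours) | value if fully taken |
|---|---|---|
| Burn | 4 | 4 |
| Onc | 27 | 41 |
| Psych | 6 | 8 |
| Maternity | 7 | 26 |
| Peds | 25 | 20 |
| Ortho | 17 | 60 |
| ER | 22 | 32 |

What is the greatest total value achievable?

Rank by value-to-size ratio: Maternity 26/7≈3.71, Ortho 60/17≈3.53, Onc 41/27≈1.52, ER 32/22≈1.45, Psych 8/6≈1.33, Burn 4/4≈1, Peds 20/25≈0.8.
Take all of Maternity (7 nurse-hours, value 26) → 87 nurse-hours left.
Take all of Ortho (17 nurse-hours, value 60) → 70 nurse-hours left.
Take all of Onc (27 nurse-hours, value 41) → 43 nurse-hours left.
ER: take in full, 22 nurse-hours for value 32 → 21 left.
Take all of Psych (6 nurse-hours, value 8) → 15 nurse-hours left.
Burn: take in full, 4 nurse-hours for value 4 → 11 left.
Only 11 nurse-hours remain; take 11/25 of Peds for value 20×11/25 = 8.8.
Total value = 179.8.

179.8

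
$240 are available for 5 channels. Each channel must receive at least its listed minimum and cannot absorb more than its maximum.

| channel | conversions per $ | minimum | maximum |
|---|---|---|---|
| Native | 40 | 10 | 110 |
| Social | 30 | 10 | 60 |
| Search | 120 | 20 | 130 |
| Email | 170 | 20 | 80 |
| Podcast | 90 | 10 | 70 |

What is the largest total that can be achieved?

30800

Meeting every minimum uses 10+10+20+20+10 = 70 $, leaving 170.
Order the channels by conversions per $: Email 170 > Search 120 > Podcast 90 > Native 40 > Social 30.
Email: +60 to 80 (cap) — 110 left.
Search: +110 to 130 (cap) — 0 left.
Total = 40×10 + 30×10 + 120×130 + 170×80 + 90×10 = 30800.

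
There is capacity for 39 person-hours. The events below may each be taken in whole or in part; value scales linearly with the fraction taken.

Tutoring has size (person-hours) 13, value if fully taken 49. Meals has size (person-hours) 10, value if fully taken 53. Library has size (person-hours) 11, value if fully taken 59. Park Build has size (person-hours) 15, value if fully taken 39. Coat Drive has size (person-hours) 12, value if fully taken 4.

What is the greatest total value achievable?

174

Best value per unit of size first: Library 59/11≈5.36, Meals 53/10≈5.3, Tutoring 49/13≈3.77, Park Build 39/15≈2.6, Coat Drive 4/12≈0.333.
Library: take in full, 11 person-hours for value 59 — 28 left.
All 10 person-hours of Meals fit (value 53) — 18 remain.
Take all of Tutoring (13 person-hours, value 49) — 5 person-hours left.
5 person-hours left: a 5/15 share of Park Build gives 39×5/15 = 13.
Total value = 174.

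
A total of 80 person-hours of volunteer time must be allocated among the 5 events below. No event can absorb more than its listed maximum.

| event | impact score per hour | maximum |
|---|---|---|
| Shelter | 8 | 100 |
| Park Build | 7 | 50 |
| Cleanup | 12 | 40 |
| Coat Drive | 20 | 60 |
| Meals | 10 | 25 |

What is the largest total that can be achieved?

Rank by impact score per hour: Coat Drive 20 > Cleanup 12 > Meals 10 > Shelter 8 > Park Build 7.
Give Coat Drive 60 to hit its cap of 60 → 20 left.
Cleanup has room for 40 but only 20 remain, so it gets 20.
Total = 12×20 + 20×60 = 1440.

1440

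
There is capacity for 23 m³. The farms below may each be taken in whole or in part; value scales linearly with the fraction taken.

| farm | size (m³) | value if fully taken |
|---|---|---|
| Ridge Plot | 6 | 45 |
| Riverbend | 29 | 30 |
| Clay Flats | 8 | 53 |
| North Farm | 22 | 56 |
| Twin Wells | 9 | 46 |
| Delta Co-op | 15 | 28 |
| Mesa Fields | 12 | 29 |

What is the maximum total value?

Sort by value density: Ridge Plot 45/6≈7.5, Clay Flats 53/8≈6.62, Twin Wells 46/9≈5.11, North Farm 56/22≈2.55, Mesa Fields 29/12≈2.42, Delta Co-op 28/15≈1.87, Riverbend 30/29≈1.03.
All 6 m³ of Ridge Plot fit (value 45) ; 17 remain.
All 8 m³ of Clay Flats fit (value 53) ; 9 remain.
All 9 m³ of Twin Wells fit (value 46) ; 0 remain.
Total value = 144.

144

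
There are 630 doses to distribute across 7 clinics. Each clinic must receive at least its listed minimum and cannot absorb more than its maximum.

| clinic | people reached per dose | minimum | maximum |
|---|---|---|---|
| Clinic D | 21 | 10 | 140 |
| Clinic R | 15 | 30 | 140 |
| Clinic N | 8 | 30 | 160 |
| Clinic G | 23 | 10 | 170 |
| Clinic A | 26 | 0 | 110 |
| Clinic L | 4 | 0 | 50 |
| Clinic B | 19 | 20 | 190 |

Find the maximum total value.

Meeting every minimum uses 10+30+30+10+0+0+20 = 100 doses, leaving 530.
Rank by people reached per dose: Clinic A 26 > Clinic G 23 > Clinic D 21 > Clinic B 19 > Clinic R 15 > Clinic N 8 > Clinic L 4.
Clinic A takes 110 more to reach its cap of 110 ; 420 left.
Clinic G: +160 to 170 (cap) ; 260 left.
Give Clinic D 130 more to hit its cap of 140 ; 130 left.
Only 130 left; Clinic B takes them to reach 150.
Total = 21×140 + 15×30 + 8×30 + 23×170 + 26×110 + 19×150 = 13250.

13250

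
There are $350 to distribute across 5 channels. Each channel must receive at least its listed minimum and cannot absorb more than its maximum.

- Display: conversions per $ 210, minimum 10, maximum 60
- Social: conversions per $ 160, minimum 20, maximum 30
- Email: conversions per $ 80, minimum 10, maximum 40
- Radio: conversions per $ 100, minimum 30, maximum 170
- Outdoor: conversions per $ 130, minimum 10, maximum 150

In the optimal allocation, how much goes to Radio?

100

Meeting every minimum uses 10+20+10+30+10 = 80 $, leaving 270.
Highest conversions per $ first: Display 210 > Social 160 > Outdoor 130 > Radio 100 > Email 80.
Display takes 50 more to reach its cap of 60 → 220 left.
Social: +10 to 30 (cap) → 210 left.
Give Outdoor 140 more to hit its cap of 150 → 70 left.
Radio: +70 (room for 140) → 100. Pool exhausted.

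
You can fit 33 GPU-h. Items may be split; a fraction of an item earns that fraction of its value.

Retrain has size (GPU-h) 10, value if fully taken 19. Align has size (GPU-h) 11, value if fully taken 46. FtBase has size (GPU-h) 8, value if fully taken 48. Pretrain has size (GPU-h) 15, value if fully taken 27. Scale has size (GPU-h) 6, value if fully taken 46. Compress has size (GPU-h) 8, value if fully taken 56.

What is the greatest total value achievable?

196

Sort by value density: Scale 46/6≈7.67, Compress 56/8≈7, FtBase 48/8≈6, Align 46/11≈4.18, Retrain 19/10≈1.9, Pretrain 27/15≈1.8.
Scale: take in full, 6 GPU-h for value 46 ; 27 left.
Compress: take in full, 8 GPU-h for value 56 ; 19 left.
Take all of FtBase (8 GPU-h, value 48) ; 11 GPU-h left.
Align: take in full, 11 GPU-h for value 46 ; 0 left.
Total value = 196.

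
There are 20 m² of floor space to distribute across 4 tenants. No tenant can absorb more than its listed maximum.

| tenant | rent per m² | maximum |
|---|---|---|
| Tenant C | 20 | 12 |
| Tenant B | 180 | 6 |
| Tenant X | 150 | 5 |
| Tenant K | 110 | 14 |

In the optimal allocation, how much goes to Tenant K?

9

Highest rent per m² first: Tenant B 180 > Tenant X 150 > Tenant K 110 > Tenant C 20.
Tenant B takes 6 to reach its cap of 6 — 14 left.
Give Tenant X 5 to hit its cap of 5 — 9 left.
Tenant K: +9 (room for 14) → 9. Pool exhausted.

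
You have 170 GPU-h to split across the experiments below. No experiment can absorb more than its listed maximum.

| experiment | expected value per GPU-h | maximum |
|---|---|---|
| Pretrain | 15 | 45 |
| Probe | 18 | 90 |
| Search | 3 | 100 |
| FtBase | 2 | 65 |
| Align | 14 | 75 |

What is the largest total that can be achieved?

Order the experiments by expected value per GPU-h: Probe 18 > Pretrain 15 > Align 14 > Search 3 > FtBase 2.
Give Probe 90 to hit its cap of 90 — 80 left.
Pretrain takes 45 to reach its cap of 45 — 35 left.
Align: +35 (room for 75) → 35. Pool exhausted.
Total = 15×45 + 18×90 + 14×35 = 2785.

2785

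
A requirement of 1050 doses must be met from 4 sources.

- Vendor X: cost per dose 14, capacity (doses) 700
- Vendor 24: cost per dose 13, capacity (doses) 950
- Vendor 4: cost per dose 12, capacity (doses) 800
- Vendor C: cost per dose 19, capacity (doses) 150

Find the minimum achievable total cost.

Use sources in increasing cost order.
Vendor 4 (12): use full 800 — 250 doses to go.
Vendor 24 (13): take the remaining 250 — done.
Vendor X, Vendor C: unused.
Cost = 800×12 + 250×13 = 12850.

12850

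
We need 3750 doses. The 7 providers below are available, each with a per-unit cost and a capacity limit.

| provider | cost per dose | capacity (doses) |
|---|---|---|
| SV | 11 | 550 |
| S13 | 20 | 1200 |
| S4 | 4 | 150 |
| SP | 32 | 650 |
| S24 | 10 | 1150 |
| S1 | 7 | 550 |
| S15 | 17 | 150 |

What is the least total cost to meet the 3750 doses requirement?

Fill from the cheapest provider first.
Take 150 from S4 at 4 → need 3600 more.
S1 (7): use full 550 → 3050 doses to go.
S24 at 10: take all 1150 doses → 1900 still needed.
SV (11): use full 550 → 1350 doses to go.
S15 (17): use full 150 → 1200 doses to go.
Take 1200 from S13 at 20 → need 0 more.
SP: unused.
Cost = 150×4 + 550×7 + 1150×10 + 550×11 + 150×17 + 1200×20 = 48550.

48550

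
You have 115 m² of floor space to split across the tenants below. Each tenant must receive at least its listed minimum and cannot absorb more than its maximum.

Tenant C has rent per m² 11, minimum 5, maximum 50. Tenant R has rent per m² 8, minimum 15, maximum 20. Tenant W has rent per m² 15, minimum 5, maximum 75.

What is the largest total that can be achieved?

Meeting every minimum uses 5+15+5 = 25 m², leaving 90.
Highest rent per m² first: Tenant W 15 > Tenant C 11 > Tenant R 8.
Tenant W: +70 to 75 (cap) — 20 left.
Tenant C: +20 (room for 45) → 25. Pool exhausted.
Total = 11×25 + 8×15 + 15×75 = 1520.

1520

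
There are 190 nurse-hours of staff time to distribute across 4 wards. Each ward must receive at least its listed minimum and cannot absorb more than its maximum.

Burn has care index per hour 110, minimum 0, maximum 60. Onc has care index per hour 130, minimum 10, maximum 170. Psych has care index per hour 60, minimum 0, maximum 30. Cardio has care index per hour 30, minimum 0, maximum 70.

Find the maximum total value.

24300

Meeting every minimum uses 0+10+0+0 = 10 nurse-hours, leaving 180.
Rank by care index per hour: Onc 130 > Burn 110 > Psych 60 > Cardio 30.
Give Onc 160 more to hit its cap of 170 ; 20 left.
Burn has room for 60 more but only 20 remain, so it gets 20.
Total = 110×20 + 130×170 = 24300.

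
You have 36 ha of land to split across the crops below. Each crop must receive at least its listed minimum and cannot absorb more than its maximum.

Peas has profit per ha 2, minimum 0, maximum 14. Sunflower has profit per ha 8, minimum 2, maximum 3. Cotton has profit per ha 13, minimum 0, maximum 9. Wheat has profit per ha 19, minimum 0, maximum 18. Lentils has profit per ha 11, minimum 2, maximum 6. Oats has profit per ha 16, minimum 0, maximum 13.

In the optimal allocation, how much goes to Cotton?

Meeting every minimum uses 0+2+0+0+2+0 = 4 ha, leaving 32.
Rank by profit per ha: Wheat 19 > Oats 16 > Cotton 13 > Lentils 11 > Sunflower 8 > Peas 2.
Wheat takes 18 more to reach its cap of 18 ; 14 left.
Oats: +13 to 13 (cap) ; 1 left.
Only 1 left; Cotton takes them to reach 1.

1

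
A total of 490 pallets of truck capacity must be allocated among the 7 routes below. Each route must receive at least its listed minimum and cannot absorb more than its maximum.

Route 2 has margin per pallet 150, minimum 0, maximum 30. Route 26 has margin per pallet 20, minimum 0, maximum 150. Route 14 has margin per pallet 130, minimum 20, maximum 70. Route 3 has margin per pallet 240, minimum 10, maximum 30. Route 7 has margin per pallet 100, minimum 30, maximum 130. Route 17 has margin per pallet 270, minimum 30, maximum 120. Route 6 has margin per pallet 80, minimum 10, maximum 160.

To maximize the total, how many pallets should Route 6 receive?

Meeting every minimum uses 0+0+20+10+30+30+10 = 100 pallets, leaving 390.
Highest margin per pallet first: Route 17 270 > Route 3 240 > Route 2 150 > Route 14 130 > Route 7 100 > Route 6 80 > Route 26 20.
Route 17: +90 to 120 (cap) — 300 left.
Route 3: +20 to 30 (cap) — 280 left.
Give Route 2 30 more to hit its cap of 30 — 250 left.
Route 14 takes 50 more to reach its cap of 70 — 200 left.
Route 7: +100 to 130 (cap) — 100 left.
Route 6: +100 (room for 150) → 110. Pool exhausted.

110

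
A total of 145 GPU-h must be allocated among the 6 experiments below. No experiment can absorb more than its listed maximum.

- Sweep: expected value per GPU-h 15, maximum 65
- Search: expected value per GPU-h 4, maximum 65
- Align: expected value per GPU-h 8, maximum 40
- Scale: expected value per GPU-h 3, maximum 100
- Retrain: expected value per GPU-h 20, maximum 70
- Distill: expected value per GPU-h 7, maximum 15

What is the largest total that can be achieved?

Order the experiments by expected value per GPU-h: Retrain 20 > Sweep 15 > Align 8 > Distill 7 > Search 4 > Scale 3.
Give Retrain 70 to hit its cap of 70 — 75 left.
Sweep takes 65 to reach its cap of 65 — 10 left.
Align has room for 40 but only 10 remain, so it gets 10.
Total = 15×65 + 8×10 + 20×70 = 2455.

2455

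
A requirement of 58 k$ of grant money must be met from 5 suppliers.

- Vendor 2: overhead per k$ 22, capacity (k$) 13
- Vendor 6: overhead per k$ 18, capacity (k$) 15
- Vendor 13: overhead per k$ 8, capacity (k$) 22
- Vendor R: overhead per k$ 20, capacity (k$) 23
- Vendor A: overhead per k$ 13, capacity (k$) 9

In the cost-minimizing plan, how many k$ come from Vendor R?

Cheapest first:
Vendor 13 at 8: take all 22 k$ ; 36 still needed.
Vendor A (13): use full 9 ; 27 k$ to go.
Take 15 from Vendor 6 at 18 ; need 12 more.
Vendor R at 20: take 12 of its 23 ; requirement met.
Vendor 2: unused.

12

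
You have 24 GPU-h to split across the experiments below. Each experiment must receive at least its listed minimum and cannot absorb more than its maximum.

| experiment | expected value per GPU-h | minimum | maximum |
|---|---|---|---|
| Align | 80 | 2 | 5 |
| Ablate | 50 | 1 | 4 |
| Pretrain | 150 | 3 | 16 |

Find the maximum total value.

Meeting every minimum uses 2+1+3 = 6 GPU-h, leaving 18.
Order the experiments by expected value per GPU-h: Pretrain 150 > Align 80 > Ablate 50.
Pretrain: +13 to 16 (cap) → 5 left.
Give Align 3 more to hit its cap of 5 → 2 left.
Ablate: +2 (room for 3) → 3. Pool exhausted.
Total = 80×5 + 50×3 + 150×16 = 2950.

2950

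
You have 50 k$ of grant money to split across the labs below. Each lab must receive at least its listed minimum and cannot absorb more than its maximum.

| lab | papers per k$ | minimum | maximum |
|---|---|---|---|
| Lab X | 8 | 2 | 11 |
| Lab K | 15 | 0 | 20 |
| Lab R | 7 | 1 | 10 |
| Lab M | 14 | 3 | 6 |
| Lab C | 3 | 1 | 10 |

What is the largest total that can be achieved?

551

Meeting every minimum uses 2+0+1+3+1 = 7 k$, leaving 43.
Order the labs by papers per k$: Lab K 15 > Lab M 14 > Lab X 8 > Lab R 7 > Lab C 3.
Lab K: +20 to 20 (cap) ; 23 left.
Lab M: +3 to 6 (cap) ; 20 left.
Lab X takes 9 more to reach its cap of 11 ; 11 left.
Lab R: +9 to 10 (cap) ; 2 left.
Only 2 left; Lab C takes them to reach 3.
Total = 8×11 + 15×20 + 7×10 + 14×6 + 3×3 = 551.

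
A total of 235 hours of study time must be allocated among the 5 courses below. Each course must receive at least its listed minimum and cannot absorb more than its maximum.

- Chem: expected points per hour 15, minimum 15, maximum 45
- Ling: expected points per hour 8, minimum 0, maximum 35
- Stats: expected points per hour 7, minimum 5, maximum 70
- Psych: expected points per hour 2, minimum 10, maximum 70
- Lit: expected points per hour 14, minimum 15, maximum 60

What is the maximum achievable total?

2335

Meeting every minimum uses 15+0+5+10+15 = 45 hours, leaving 190.
Order the courses by expected points per hour: Chem 15 > Lit 14 > Ling 8 > Stats 7 > Psych 2.
Chem: +30 to 45 (cap) — 160 left.
Lit: +45 to 60 (cap) — 115 left.
Give Ling 35 more to hit its cap of 35 — 80 left.
Stats takes 65 more to reach its cap of 70 — 15 left.
Psych: +15 (room for 60) → 25. Pool exhausted.
Total = 15×45 + 8×35 + 7×70 + 2×25 + 14×60 = 2335.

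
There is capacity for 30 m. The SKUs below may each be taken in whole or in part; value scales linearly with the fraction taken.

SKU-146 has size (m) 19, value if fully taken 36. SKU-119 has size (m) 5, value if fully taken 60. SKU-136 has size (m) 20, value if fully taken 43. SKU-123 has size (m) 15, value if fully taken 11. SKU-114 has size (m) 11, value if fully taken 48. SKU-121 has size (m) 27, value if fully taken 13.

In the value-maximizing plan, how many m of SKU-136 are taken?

14

Best value per unit of size first: SKU-119 60/5≈12, SKU-114 48/11≈4.36, SKU-136 43/20≈2.15, SKU-146 36/19≈1.89, SKU-123 11/15≈0.733, SKU-121 13/27≈0.481.
Take all of SKU-119 (5 m, value 60) ; 25 m left.
All 11 m of SKU-114 fit (value 48) ; 14 remain.
Fill the last 14 m with part of SKU-136: 14/20 of it earns 30.1.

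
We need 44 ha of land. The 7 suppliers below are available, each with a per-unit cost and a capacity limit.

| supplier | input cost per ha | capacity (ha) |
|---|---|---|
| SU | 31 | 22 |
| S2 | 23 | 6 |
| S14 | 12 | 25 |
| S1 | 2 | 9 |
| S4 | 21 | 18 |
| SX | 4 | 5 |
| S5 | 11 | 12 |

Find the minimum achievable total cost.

386

Cheapest first:
Take 9 from S1 at 2 → need 35 more.
SX (4): use full 5 → 30 ha to go.
S5 at 11: take all 12 ha → 18 still needed.
S14 at 12: take 18 of its 25 → requirement met.
S4, S2, SU: unused.
Cost = 9×2 + 5×4 + 12×11 + 18×12 = 386.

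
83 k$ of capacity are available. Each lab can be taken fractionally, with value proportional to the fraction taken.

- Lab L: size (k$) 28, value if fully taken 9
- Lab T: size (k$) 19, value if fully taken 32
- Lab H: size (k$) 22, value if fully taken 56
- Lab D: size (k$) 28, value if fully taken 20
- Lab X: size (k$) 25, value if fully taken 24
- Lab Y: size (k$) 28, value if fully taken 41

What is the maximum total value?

Best value per unit of size first: Lab H 56/22≈2.55, Lab T 32/19≈1.68, Lab Y 41/28≈1.46, Lab X 24/25≈0.96, Lab D 20/28≈0.714, Lab L 9/28≈0.321.
Lab H: take in full, 22 k$ for value 56 ; 61 left.
Take all of Lab T (19 k$, value 32) ; 42 k$ left.
Lab Y: take in full, 28 k$ for value 41 ; 14 left.
14 k$ left: a 14/25 share of Lab X gives 24×14/25 = 13.44.
Total value = 142.44.

142.44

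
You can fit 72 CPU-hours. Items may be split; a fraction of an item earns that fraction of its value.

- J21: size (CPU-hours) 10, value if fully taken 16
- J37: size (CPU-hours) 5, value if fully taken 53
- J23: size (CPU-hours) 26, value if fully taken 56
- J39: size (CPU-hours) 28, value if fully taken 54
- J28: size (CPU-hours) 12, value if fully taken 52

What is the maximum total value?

Rank by value-to-size ratio: J37 53/5≈10.6, J28 52/12≈4.33, J23 56/26≈2.15, J39 54/28≈1.93, J21 16/10≈1.6.
All 5 CPU-hours of J37 fit (value 53) — 67 remain.
Take all of J28 (12 CPU-hours, value 52) — 55 CPU-hours left.
Take all of J23 (26 CPU-hours, value 56) — 29 CPU-hours left.
J39: take in full, 28 CPU-hours for value 54 — 1 left.
Only 1 CPU-hours remain; take 1/10 of J21 for value 16×1/10 = 1.6.
Total value = 216.6.

216.6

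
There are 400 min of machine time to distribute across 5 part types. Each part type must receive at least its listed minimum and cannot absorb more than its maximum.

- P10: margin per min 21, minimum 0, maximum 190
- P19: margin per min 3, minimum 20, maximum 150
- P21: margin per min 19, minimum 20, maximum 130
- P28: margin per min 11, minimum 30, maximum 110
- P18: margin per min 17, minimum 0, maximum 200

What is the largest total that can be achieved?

7360

Meeting every minimum uses 0+20+20+30+0 = 70 min, leaving 330.
Order the part types by margin per min: P10 21 > P21 19 > P18 17 > P28 11 > P19 3.
P10 takes 190 more to reach its cap of 190 ; 140 left.
P21: +110 to 130 (cap) ; 30 left.
P18 has room for 200 more but only 30 remain, so it gets 30.
Total = 21×190 + 3×20 + 19×130 + 11×30 + 17×30 = 7360.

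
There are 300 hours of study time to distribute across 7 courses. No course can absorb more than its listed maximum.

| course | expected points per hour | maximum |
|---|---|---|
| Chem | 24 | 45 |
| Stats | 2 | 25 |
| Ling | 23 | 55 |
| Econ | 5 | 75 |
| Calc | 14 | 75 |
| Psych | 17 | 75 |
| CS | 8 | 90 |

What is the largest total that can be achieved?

Rank by expected points per hour: Chem 24 > Ling 23 > Psych 17 > Calc 14 > CS 8 > Econ 5 > Stats 2.
Chem takes 45 to reach its cap of 45 → 255 left.
Ling takes 55 to reach its cap of 55 → 200 left.
Psych takes 75 to reach its cap of 75 → 125 left.
Calc takes 75 to reach its cap of 75 → 50 left.
CS: +50 (room for 90) → 50. Pool exhausted.
Total = 24×45 + 23×55 + 14×75 + 17×75 + 8×50 = 5070.

5070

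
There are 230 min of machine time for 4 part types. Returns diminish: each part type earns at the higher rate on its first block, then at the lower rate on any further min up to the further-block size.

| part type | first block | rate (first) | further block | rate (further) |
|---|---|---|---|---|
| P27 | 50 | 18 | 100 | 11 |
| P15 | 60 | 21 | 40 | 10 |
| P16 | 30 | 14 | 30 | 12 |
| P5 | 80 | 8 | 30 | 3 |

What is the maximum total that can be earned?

Rank every tier by rate: P15/T1 21 > P27/T1 18 > P16/T1 14 > P16/T2 12 > P27/T2 11 > P15/T2 10 > P5/T1 8 > P5/T2 3.
P15/T1 (21): +60 ; 170 left.
P27/T1 (18): +50 ; 120 left.
P16 T1 at 14: fill all 30 ; 90 left.
P16 T2 at 12: fill all 30 ; 60 left.
60 remain; put them into P27 T2 at 11.
Total = 21×60 + 18×50 + 14×30 + 12×30 + 11×60 = 3600.

3600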